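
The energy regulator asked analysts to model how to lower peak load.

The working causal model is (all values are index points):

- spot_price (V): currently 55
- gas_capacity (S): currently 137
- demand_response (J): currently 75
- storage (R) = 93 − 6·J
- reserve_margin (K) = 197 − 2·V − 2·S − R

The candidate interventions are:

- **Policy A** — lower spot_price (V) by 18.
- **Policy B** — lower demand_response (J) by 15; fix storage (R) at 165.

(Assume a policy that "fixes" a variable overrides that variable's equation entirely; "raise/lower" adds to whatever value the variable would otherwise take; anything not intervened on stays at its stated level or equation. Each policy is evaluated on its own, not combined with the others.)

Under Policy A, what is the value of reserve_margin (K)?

Policy A (V − 18):
  V = 55 − 18 = 37
  S = 137
  J = 75
  R = 93 − 6·75 = -357
  K = 197 − 2·37 − 2·137 − (-357) = 206

206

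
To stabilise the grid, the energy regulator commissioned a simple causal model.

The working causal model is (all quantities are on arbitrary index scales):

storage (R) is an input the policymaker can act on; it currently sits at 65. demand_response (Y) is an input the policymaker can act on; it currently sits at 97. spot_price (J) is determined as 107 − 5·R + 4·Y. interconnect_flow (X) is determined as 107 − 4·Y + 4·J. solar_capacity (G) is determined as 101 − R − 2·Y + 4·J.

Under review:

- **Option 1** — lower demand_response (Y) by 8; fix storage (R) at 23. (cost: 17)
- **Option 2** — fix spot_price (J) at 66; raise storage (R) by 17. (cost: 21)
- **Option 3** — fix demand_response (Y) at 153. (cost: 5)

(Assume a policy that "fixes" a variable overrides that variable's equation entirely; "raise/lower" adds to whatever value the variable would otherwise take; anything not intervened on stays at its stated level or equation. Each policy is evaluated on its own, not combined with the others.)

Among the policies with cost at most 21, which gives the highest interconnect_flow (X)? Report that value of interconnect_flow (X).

1143

Option 1 (Y − 8, R := 23):
  R = 23
  Y = 97 − 8 = 89
  J = 107 − 5·23 + 4·89 = 348
  X = 107 − 4·89 + 4·348 = 1143
Option 2 (J := 66, R + 17):
  R = 65 + 17 = 82
  Y = 97
  J = 66
  X = 107 − 4·97 + 4·66 = -17
Option 3 (Y := 153):
  R = 65
  Y = 153
  J = 107 − 5·65 + 4·153 = 394
  X = 107 − 4·153 + 4·394 = 1071
Comparing — Option 1: X=1143, Option 2: X=-17, Option 3: X=1071. Highest is 1143 (Option 1).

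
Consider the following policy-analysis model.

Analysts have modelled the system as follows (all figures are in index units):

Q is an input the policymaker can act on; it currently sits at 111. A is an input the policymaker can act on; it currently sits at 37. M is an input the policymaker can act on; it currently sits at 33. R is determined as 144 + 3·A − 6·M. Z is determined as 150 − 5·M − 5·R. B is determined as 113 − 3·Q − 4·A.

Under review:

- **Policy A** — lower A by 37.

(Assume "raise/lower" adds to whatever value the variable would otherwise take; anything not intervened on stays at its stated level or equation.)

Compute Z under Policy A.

Policy A (A − 37):
  A = 37 − 37 = 0
  M = 33
  R = 144 + 3·0 − 6·33 = -54
  Z = 150 − 5·33 − 5·(-54) = 255

255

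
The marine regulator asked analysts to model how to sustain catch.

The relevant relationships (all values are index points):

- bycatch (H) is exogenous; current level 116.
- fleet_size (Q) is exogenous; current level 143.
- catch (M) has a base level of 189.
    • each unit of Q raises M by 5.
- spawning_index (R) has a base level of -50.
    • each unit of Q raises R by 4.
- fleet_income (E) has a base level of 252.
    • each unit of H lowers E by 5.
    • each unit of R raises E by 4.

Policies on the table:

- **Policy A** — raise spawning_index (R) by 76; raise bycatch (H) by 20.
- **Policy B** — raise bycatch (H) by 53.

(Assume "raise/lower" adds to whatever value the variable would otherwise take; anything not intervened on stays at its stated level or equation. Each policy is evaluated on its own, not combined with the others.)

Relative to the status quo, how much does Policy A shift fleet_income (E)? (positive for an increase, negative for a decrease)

Baseline:
  H = 116
  Q = 143
  R = -50 + 4·143 = 522
  E = 252 − 5·116 + 4·522 = 1760
Policy A (R + 76, H + 20):
  H = 116 + 20 = 136
  Q = 143
  R = -50 + 4·143 (+76 from intervention) = 598
  E = 252 − 5·136 + 4·598 = 1964
Change in E: 1964 − 1760 = 204

204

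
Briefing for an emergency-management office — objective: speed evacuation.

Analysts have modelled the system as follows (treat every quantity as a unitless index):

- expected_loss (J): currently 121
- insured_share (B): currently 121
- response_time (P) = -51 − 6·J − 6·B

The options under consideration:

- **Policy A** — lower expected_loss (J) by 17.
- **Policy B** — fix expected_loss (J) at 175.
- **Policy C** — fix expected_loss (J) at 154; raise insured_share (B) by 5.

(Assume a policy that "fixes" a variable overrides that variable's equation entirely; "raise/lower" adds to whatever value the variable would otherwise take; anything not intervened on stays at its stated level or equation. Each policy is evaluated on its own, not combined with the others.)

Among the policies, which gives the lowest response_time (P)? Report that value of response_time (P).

Policy A (J − 17):
  J = 121 − 17 = 104
  B = 121
  P = -51 − 6·104 − 6·121 = -1401
Policy B (J := 175):
  J = 175
  B = 121
  P = -51 − 6·175 − 6·121 = -1827
Policy C (J := 154, B + 5):
  J = 154
  B = 121 + 5 = 126
  P = -51 − 6·154 − 6·126 = -1731
Comparing — Policy A: P=-1401, Policy B: P=-1827, Policy C: P=-1731. Lowest is -1827 (Policy B).

-1827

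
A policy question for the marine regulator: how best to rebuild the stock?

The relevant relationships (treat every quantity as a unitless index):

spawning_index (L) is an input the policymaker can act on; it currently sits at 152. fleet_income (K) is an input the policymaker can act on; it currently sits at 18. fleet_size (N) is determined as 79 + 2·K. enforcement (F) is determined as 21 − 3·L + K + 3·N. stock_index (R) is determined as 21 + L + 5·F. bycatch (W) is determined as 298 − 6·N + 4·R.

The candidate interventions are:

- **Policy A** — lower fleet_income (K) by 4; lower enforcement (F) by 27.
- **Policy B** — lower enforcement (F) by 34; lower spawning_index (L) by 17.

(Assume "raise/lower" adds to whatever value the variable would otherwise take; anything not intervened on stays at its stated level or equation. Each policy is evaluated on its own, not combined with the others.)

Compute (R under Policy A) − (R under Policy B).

-343

Policy A (K − 4, F − 27):
  L = 152
  K = 18 − 4 = 14
  N = 79 + 2·14 = 107
  F = 21 − 3·152 + 14 + 3·107 (−27 from intervention) = -127
  R = 21 + 152 + 5·(-127) = -462
Policy B (F − 34, L − 17):
  L = 152 − 17 = 135
  K = 18
  N = 79 + 2·18 = 115
  F = 21 − 3·135 + 18 + 3·115 (−34 from intervention) = -55
  R = 21 + 135 + 5·(-55) = -119
R: -462 − (-119) = -343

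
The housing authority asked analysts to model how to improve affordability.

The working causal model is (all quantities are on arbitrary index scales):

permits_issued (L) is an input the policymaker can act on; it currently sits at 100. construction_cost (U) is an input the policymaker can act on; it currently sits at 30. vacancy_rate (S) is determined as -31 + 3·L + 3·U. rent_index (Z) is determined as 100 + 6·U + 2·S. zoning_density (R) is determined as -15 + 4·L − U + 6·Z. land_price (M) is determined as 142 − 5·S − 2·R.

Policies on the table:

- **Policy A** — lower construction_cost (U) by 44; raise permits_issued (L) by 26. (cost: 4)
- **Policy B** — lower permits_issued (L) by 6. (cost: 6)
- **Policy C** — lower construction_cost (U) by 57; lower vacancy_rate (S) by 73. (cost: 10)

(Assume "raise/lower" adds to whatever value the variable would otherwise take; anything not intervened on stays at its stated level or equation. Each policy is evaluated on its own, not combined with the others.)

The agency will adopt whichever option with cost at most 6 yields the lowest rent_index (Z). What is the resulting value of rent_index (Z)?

626

Policy A (U − 44, L + 26):
  L = 100 + 26 = 126
  U = 30 − 44 = -14
  S = -31 + 3·126 + 3·(-14) = 305
  Z = 100 + 6·(-14) + 2·305 = 626
Policy B (L − 6):
  L = 100 − 6 = 94
  U = 30
  S = -31 + 3·94 + 3·30 = 341
  Z = 100 + 6·30 + 2·341 = 962
Comparing — Policy A: Z=626, Policy B: Z=962. Lowest is 626 (Policy A).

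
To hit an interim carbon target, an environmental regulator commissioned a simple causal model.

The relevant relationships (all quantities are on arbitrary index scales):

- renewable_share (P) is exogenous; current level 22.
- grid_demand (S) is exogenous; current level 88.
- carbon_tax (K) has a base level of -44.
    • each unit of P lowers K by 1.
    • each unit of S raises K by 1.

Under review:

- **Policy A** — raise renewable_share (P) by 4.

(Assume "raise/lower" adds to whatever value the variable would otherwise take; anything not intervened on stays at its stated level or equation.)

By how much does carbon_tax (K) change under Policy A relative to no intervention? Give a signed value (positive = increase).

-4

Baseline:
  P = 22
  S = 88
  K = -44 − 22 + 88 = 22
Policy A (P + 4):
  P = 22 + 4 = 26
  S = 88
  K = -44 − 26 + 88 = 18
Change in K: 18 − 22 = -4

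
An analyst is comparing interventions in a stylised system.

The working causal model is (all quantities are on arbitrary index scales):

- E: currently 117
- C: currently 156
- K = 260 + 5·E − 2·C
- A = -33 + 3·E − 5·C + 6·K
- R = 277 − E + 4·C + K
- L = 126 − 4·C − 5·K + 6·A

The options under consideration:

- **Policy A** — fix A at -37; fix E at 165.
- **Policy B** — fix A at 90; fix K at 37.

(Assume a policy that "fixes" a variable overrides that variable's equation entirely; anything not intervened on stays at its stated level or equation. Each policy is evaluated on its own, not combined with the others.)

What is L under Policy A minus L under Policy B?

Policy A (A := -37, E := 165):
  E = 165
  C = 156
  K = 260 + 5·165 − 2·156 = 773
  A = -37
  L = 126 − 4·156 − 5·773 + 6·(-37) = -4585
Policy B (A := 90, K := 37):
  E = 117
  C = 156
  K = 37
  A = 90
  L = 126 − 4·156 − 5·37 + 6·90 = -143
L: -4585 − (-143) = -4442

-4442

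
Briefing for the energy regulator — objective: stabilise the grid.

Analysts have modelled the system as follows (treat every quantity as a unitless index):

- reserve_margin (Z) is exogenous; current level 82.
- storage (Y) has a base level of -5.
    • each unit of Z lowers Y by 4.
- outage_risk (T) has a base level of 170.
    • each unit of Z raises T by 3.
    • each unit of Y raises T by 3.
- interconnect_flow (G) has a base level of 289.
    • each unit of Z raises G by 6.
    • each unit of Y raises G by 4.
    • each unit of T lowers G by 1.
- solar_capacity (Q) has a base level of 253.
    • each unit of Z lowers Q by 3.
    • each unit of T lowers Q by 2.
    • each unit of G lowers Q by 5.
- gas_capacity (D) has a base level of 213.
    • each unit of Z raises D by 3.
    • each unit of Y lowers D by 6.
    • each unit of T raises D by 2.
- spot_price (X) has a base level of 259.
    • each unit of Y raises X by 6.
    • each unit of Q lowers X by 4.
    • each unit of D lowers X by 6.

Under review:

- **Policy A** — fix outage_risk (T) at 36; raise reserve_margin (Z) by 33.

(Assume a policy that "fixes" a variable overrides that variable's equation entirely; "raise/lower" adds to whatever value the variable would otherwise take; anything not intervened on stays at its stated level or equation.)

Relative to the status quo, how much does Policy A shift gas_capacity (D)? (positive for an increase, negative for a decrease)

Baseline:
  Z = 82
  Y = -5 − 4·82 = -333
  T = 170 + 3·82 + 3·(-333) = -583
  D = 213 + 3·82 − 6·(-333) + 2·(-583) = 1291
Policy A (T := 36, Z + 33):
  Z = 82 + 33 = 115
  Y = -5 − 4·115 = -465
  T = 36
  D = 213 + 3·115 − 6·(-465) + 2·36 = 3420
Change in D: 3420 − 1291 = 2129

2129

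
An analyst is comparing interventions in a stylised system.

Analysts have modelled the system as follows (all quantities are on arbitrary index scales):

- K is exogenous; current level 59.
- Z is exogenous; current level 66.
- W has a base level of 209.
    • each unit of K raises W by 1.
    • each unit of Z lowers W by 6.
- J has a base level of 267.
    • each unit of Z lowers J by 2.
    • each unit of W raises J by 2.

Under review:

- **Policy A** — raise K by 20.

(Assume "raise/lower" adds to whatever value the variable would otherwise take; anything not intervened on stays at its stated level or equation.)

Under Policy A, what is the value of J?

-81

Policy A (K + 20):
  K = 59 + 20 = 79
  Z = 66
  W = 209 + 79 − 6·66 = -108
  J = 267 − 2·66 + 2·(-108) = -81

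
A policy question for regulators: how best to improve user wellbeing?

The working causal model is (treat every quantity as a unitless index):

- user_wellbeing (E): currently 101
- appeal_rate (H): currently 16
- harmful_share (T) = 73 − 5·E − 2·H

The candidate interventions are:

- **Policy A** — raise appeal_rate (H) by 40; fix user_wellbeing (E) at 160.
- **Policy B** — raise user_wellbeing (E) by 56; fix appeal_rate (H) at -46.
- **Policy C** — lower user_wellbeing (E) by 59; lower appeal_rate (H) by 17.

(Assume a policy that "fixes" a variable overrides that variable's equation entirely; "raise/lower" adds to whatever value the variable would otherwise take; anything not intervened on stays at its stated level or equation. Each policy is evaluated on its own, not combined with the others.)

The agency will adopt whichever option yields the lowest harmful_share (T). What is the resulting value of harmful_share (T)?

-839

Policy A (H + 40, E := 160):
  E = 160
  H = 16 + 40 = 56
  T = 73 − 5·160 − 2·56 = -839
Policy B (E + 56, H := -46):
  E = 101 + 56 = 157
  H = -46
  T = 73 − 5·157 − 2·(-46) = -620
Policy C (E − 59, H − 17):
  E = 101 − 59 = 42
  H = 16 − 17 = -1
  T = 73 − 5·42 − 2·(-1) = -135
Comparing — Policy A: T=-839, Policy B: T=-620, Policy C: T=-135. Lowest is -839 (Policy A).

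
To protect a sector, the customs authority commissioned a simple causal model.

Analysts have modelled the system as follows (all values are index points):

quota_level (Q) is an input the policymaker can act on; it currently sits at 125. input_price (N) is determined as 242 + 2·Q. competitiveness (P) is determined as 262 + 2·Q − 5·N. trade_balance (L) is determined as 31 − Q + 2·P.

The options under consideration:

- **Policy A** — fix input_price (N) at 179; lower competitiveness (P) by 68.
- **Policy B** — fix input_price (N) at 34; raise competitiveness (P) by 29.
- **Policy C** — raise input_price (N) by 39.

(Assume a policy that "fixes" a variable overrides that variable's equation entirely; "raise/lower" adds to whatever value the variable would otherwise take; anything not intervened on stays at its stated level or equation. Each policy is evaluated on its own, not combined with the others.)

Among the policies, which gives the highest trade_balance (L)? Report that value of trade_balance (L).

Policy A (N := 179, P − 68):
  Q = 125
  N = 179
  P = 262 + 2·125 − 5·179 (−68 from intervention) = -451
  L = 31 − 125 + 2·(-451) = -996
Policy B (N := 34, P + 29):
  Q = 125
  N = 34
  P = 262 + 2·125 − 5·34 (+29 from intervention) = 371
  L = 31 − 125 + 2·371 = 648
Policy C (N + 39):
  Q = 125
  N = 242 + 2·125 (+39 from intervention) = 531
  P = 262 + 2·125 − 5·531 = -2143
  L = 31 − 125 + 2·(-2143) = -4380
Comparing — Policy A: L=-996, Policy B: L=648, Policy C: L=-4380. Highest is 648 (Policy B).

648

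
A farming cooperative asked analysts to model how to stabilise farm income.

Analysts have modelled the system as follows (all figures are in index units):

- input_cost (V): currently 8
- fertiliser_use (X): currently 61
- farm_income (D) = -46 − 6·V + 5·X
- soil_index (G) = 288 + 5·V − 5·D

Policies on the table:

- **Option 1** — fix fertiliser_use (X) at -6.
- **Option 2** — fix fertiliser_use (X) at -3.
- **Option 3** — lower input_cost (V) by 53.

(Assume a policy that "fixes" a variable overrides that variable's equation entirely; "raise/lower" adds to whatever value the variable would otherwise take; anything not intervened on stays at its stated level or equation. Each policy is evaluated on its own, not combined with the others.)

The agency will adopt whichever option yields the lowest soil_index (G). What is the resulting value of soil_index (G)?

-2582

Option 1 (X := -6):
  V = 8
  X = -6
  D = -46 − 6·8 + 5·(-6) = -124
  G = 288 + 5·8 − 5·(-124) = 948
Option 2 (X := -3):
  V = 8
  X = -3
  D = -46 − 6·8 + 5·(-3) = -109
  G = 288 + 5·8 − 5·(-109) = 873
Option 3 (V − 53):
  V = 8 − 53 = -45
  X = 61
  D = -46 − 6·(-45) + 5·61 = 529
  G = 288 + 5·(-45) − 5·529 = -2582
Comparing — Option 1: G=948, Option 2: G=873, Option 3: G=-2582. Lowest is -2582 (Option 3).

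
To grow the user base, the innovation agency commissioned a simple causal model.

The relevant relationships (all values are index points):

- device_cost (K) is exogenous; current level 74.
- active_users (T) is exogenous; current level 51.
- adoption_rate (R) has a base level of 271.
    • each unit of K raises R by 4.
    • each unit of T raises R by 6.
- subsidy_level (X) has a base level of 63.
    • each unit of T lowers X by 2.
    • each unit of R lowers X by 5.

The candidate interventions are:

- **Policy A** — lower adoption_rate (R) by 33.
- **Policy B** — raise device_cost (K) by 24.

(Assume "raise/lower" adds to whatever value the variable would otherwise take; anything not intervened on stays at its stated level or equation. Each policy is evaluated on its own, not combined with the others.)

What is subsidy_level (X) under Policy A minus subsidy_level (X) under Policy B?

645

Policy A (R − 33):
  K = 74
  T = 51
  R = 271 + 4·74 + 6·51 (−33 from intervention) = 840
  X = 63 − 2·51 − 5·840 = -4239
Policy B (K + 24):
  K = 74 + 24 = 98
  T = 51
  R = 271 + 4·98 + 6·51 = 969
  X = 63 − 2·51 − 5·969 = -4884
X: -4239 − (-4884) = 645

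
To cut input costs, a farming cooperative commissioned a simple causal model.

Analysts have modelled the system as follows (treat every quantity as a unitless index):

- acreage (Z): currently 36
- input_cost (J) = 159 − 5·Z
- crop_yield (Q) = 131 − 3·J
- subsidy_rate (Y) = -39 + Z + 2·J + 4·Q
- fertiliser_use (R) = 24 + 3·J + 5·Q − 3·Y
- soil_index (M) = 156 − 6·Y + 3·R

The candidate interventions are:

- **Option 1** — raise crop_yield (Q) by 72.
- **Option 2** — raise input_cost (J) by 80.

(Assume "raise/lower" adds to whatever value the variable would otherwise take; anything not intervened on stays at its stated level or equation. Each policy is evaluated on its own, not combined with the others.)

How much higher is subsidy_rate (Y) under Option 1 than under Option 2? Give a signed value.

Option 1 (Q + 72):
  Z = 36
  J = 159 − 5·36 = -21
  Q = 131 − 3·(-21) (+72 from intervention) = 266
  Y = -39 + 36 + 2·(-21) + 4·266 = 1019
Option 2 (J + 80):
  Z = 36
  J = 159 − 5·36 (+80 from intervention) = 59
  Q = 131 − 3·59 = -46
  Y = -39 + 36 + 2·59 + 4·(-46) = -69
Y: 1019 − (-69) = 1088

1088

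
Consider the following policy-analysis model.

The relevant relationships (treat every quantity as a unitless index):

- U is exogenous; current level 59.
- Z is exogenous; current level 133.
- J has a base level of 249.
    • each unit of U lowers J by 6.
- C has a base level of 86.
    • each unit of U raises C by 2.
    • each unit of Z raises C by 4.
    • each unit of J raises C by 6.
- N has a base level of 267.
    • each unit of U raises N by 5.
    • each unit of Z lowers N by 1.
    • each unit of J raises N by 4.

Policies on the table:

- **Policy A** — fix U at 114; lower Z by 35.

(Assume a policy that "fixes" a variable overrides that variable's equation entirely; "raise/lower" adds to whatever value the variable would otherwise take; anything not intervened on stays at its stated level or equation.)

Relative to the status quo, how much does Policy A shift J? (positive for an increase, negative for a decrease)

-330

Baseline:
  U = 59
  J = 249 − 6·59 = -105
Policy A (U := 114, Z − 35):
  U = 114
  J = 249 − 6·114 = -435
Change in J: -435 − (-105) = -330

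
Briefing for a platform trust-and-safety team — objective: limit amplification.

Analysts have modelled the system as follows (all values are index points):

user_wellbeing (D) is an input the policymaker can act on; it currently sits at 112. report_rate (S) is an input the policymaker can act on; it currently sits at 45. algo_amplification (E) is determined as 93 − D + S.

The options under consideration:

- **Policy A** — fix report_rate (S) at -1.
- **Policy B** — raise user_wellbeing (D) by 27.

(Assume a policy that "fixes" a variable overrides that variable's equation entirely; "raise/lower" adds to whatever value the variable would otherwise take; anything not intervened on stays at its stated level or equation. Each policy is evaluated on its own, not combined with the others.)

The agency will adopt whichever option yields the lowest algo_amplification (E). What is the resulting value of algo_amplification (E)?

-20

Policy A (S := -1):
  D = 112
  S = -1
  E = 93 − 112 + (-1) = -20
Policy B (D + 27):
  D = 112 + 27 = 139
  S = 45
  E = 93 − 139 + 45 = -1
Comparing — Policy A: E=-20, Policy B: E=-1. Lowest is -20 (Policy A).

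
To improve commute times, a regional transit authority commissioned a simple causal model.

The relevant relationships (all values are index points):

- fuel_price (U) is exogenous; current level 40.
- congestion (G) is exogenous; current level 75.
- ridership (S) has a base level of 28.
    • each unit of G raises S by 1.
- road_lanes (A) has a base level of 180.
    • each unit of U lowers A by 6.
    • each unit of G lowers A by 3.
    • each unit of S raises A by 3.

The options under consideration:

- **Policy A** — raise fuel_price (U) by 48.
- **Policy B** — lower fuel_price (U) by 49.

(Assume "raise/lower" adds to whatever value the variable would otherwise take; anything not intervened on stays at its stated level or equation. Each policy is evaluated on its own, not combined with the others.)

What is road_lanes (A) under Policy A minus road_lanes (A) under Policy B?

Policy A (U + 48):
  U = 40 + 48 = 88
  G = 75
  S = 28 + 75 = 103
  A = 180 − 6·88 − 3·75 + 3·103 = -264
Policy B (U − 49):
  U = 40 − 49 = -9
  G = 75
  S = 28 + 75 = 103
  A = 180 − 6·(-9) − 3·75 + 3·103 = 318
A: -264 − 318 = -582

-582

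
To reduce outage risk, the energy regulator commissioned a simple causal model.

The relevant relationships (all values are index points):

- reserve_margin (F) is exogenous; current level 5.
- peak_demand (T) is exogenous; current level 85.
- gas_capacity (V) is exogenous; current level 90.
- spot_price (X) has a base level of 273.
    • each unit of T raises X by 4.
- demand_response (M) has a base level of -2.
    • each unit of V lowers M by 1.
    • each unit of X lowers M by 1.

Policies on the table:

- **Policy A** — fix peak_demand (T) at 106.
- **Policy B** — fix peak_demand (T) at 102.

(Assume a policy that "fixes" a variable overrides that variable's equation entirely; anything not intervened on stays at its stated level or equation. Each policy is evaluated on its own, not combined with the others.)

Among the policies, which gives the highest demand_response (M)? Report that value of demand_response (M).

Policy A (T := 106):
  T = 106
  V = 90
  X = 273 + 4·106 = 697
  M = -2 − 90 − 697 = -789
Policy B (T := 102):
  T = 102
  V = 90
  X = 273 + 4·102 = 681
  M = -2 − 90 − 681 = -773
Comparing — Policy A: M=-789, Policy B: M=-773. Highest is -773 (Policy B).

-773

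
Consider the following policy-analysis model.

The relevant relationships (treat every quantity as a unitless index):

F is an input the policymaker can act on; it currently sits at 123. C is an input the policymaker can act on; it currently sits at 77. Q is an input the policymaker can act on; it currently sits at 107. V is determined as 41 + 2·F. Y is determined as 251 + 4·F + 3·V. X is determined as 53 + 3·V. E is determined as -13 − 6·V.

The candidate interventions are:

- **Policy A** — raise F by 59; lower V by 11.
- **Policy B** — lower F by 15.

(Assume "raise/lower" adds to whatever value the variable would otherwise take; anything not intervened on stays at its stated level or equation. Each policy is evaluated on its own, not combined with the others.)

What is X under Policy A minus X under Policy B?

Policy A (F + 59, V − 11):
  F = 123 + 59 = 182
  V = 41 + 2·182 (−11 from intervention) = 394
  X = 53 + 3·394 = 1235
Policy B (F − 15):
  F = 123 − 15 = 108
  V = 41 + 2·108 = 257
  X = 53 + 3·257 = 824
X: 1235 − 824 = 411

411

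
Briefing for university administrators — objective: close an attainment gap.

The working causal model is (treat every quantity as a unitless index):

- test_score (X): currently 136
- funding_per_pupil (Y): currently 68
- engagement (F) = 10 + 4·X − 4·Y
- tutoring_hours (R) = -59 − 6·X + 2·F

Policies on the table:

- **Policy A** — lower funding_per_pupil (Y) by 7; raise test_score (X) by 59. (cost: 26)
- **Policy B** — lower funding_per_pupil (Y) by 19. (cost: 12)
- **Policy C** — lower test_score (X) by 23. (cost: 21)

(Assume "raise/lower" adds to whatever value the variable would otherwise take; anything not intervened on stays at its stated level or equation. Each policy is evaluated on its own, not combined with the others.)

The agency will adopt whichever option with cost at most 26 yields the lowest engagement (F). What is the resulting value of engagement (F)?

190

Policy A (Y − 7, X + 59):
  X = 136 + 59 = 195
  Y = 68 − 7 = 61
  F = 10 + 4·195 − 4·61 = 546
Policy B (Y − 19):
  X = 136
  Y = 68 − 19 = 49
  F = 10 + 4·136 − 4·49 = 358
Policy C (X − 23):
  X = 136 − 23 = 113
  Y = 68
  F = 10 + 4·113 − 4·68 = 190
Comparing — Policy A: F=546, Policy B: F=358, Policy C: F=190. Lowest is 190 (Policy C).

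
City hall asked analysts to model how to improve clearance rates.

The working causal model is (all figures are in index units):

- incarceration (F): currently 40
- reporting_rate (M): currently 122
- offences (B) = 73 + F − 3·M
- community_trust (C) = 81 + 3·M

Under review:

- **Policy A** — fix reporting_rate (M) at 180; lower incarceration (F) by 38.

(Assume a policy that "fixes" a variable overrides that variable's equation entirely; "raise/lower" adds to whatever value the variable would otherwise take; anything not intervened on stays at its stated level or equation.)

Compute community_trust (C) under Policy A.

Policy A (M := 180, F − 38):
  M = 180
  C = 81 + 3·180 = 621

621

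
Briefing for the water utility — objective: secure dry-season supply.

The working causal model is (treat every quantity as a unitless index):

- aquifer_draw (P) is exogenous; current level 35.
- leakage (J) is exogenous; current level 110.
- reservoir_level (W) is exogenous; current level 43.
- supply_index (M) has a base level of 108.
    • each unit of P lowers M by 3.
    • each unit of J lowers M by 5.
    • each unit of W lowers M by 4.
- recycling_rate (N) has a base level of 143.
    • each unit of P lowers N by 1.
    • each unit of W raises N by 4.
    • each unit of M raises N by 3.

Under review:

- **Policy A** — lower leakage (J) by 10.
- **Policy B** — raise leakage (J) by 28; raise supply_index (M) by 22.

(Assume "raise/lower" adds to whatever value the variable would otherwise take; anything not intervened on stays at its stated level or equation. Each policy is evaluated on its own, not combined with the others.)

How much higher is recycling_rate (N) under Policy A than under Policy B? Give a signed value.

504

Policy A (J − 10):
  P = 35
  J = 110 − 10 = 100
  W = 43
  M = 108 − 3·35 − 5·100 − 4·43 = -669
  N = 143 − 35 + 4·43 + 3·(-669) = -1727
Policy B (J + 28, M + 22):
  P = 35
  J = 110 + 28 = 138
  W = 43
  M = 108 − 3·35 − 5·138 − 4·43 (+22 from intervention) = -837
  N = 143 − 35 + 4·43 + 3·(-837) = -2231
N: -1727 − (-2231) = 504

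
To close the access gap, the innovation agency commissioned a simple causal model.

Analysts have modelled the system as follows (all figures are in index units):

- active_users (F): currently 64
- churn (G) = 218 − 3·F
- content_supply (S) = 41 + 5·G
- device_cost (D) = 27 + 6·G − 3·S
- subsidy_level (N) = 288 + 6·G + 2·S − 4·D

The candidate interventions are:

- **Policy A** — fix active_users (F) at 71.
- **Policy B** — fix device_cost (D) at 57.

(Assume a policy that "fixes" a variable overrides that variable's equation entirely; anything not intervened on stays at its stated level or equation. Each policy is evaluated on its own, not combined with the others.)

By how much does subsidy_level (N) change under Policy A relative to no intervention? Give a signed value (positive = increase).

Baseline:
  F = 64
  G = 218 − 3·64 = 26
  S = 41 + 5·26 = 171
  D = 27 + 6·26 − 3·171 = -330
  N = 288 + 6·26 + 2·171 − 4·(-330) = 2106
Policy A (F := 71):
  F = 71
  G = 218 − 3·71 = 5
  S = 41 + 5·5 = 66
  D = 27 + 6·5 − 3·66 = -141
  N = 288 + 6·5 + 2·66 − 4·(-141) = 1014
Change in N: 1014 − 2106 = -1092

-1092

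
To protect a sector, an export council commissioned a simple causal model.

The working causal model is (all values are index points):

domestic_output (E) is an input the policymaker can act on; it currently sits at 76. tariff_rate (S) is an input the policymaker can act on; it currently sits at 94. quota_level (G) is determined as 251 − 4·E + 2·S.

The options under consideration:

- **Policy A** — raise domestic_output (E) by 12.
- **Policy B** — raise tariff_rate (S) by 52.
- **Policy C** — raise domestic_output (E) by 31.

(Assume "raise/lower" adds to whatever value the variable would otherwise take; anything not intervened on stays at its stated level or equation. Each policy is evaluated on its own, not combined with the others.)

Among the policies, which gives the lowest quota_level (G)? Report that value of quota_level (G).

Policy A (E + 12):
  E = 76 + 12 = 88
  S = 94
  G = 251 − 4·88 + 2·94 = 87
Policy B (S + 52):
  E = 76
  S = 94 + 52 = 146
  G = 251 − 4·76 + 2·146 = 239
Policy C (E + 31):
  E = 76 + 31 = 107
  S = 94
  G = 251 − 4·107 + 2·94 = 11
Comparing — Policy A: G=87, Policy B: G=239, Policy C: G=11. Lowest is 11 (Policy C).

11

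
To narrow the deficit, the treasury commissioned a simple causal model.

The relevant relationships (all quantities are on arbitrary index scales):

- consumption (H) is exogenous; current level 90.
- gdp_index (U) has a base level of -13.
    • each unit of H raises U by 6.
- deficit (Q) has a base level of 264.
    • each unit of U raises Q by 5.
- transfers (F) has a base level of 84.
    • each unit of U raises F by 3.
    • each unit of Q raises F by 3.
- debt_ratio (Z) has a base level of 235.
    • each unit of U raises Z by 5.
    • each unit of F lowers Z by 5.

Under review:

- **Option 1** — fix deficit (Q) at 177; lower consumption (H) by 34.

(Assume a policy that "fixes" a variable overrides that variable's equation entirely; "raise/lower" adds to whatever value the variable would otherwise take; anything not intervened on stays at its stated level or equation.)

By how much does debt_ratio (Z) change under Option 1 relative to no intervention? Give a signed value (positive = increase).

42870

Baseline:
  H = 90
  U = -13 + 6·90 = 527
  Q = 264 + 5·527 = 2899
  F = 84 + 3·527 + 3·2899 = 10362
  Z = 235 + 5·527 − 5·10362 = -48940
Option 1 (Q := 177, H − 34):
  H = 90 − 34 = 56
  U = -13 + 6·56 = 323
  Q = 177
  F = 84 + 3·323 + 3·177 = 1584
  Z = 235 + 5·323 − 5·1584 = -6070
Change in Z: -6070 − (-48940) = 42870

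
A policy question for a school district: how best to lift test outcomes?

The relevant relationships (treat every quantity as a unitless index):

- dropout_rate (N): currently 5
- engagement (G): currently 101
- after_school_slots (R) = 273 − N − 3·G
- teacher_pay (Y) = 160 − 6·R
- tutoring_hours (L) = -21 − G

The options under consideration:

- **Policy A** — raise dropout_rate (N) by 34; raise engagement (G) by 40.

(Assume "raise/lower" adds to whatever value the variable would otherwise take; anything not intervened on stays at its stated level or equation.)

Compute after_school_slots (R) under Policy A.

-189

Policy A (N + 34, G + 40):
  N = 5 + 34 = 39
  G = 101 + 40 = 141
  R = 273 − 39 − 3·141 = -189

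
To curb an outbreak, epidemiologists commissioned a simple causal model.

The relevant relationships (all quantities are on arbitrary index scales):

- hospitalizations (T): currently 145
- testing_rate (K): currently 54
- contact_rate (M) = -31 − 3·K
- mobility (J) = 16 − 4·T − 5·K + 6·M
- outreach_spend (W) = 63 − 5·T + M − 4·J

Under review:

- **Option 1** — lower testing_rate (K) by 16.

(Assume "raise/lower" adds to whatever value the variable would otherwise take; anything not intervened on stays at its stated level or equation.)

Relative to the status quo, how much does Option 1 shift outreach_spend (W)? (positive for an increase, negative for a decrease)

Baseline:
  T = 145
  K = 54
  M = -31 − 3·54 = -193
  J = 16 − 4·145 − 5·54 + 6·(-193) = -1992
  W = 63 − 5·145 + (-193) − 4·(-1992) = 7113
Option 1 (K − 16):
  T = 145
  K = 54 − 16 = 38
  M = -31 − 3·38 = -145
  J = 16 − 4·145 − 5·38 + 6·(-145) = -1624
  W = 63 − 5·145 + (-145) − 4·(-1624) = 5689
Change in W: 5689 − 7113 = -1424

-1424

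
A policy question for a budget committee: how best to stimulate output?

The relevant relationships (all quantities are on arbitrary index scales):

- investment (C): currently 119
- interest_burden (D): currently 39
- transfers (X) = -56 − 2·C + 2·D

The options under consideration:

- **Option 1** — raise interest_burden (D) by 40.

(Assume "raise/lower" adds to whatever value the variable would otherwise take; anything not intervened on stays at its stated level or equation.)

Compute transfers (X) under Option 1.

-136

Option 1 (D + 40):
  C = 119
  D = 39 + 40 = 79
  X = -56 − 2·119 + 2·79 = -136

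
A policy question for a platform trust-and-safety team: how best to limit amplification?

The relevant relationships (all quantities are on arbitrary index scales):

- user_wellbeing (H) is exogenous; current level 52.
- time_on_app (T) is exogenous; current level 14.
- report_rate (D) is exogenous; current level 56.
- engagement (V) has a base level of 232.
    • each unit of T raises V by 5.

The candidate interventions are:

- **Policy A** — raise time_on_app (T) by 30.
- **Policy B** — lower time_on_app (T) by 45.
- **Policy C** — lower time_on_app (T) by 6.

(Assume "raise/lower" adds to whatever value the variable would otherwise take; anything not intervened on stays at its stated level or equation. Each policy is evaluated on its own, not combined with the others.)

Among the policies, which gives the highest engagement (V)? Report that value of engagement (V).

452

Policy A (T + 30):
  T = 14 + 30 = 44
  V = 232 + 5·44 = 452
Policy B (T − 45):
  T = 14 − 45 = -31
  V = 232 + 5·(-31) = 77
Policy C (T − 6):
  T = 14 − 6 = 8
  V = 232 + 5·8 = 272
Comparing — Policy A: V=452, Policy B: V=77, Policy C: V=272. Highest is 452 (Policy A).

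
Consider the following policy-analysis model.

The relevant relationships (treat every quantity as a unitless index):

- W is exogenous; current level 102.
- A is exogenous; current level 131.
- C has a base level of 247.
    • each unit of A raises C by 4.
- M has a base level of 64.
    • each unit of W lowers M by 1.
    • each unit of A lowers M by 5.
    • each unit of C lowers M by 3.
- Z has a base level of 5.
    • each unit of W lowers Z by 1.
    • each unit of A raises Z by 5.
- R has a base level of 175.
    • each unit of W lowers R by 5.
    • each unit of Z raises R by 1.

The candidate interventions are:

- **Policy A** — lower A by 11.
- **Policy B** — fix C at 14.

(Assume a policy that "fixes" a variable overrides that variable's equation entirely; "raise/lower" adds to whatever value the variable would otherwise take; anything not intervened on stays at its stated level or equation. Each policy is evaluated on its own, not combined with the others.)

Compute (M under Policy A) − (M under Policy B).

-2084

Policy A (A − 11):
  W = 102
  A = 131 − 11 = 120
  C = 247 + 4·120 = 727
  M = 64 − 102 − 5·120 − 3·727 = -2819
Policy B (C := 14):
  W = 102
  A = 131
  C = 14
  M = 64 − 102 − 5·131 − 3·14 = -735
M: -2819 − (-735) = -2084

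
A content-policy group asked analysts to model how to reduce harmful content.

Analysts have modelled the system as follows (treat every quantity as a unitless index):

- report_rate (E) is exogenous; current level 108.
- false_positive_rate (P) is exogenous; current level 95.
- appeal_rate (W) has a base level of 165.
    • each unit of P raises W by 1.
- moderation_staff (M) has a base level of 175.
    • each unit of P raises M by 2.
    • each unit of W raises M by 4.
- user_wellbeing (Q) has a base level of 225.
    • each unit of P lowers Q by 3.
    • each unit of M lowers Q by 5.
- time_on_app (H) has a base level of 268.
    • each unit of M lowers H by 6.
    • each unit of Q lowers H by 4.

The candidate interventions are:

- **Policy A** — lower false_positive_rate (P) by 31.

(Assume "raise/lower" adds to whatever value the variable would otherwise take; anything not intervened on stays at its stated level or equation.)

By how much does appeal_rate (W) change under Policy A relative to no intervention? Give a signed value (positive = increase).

-31

Baseline:
  P = 95
  W = 165 + 95 = 260
Policy A (P − 31):
  P = 95 − 31 = 64
  W = 165 + 64 = 229
Change in W: 229 − 260 = -31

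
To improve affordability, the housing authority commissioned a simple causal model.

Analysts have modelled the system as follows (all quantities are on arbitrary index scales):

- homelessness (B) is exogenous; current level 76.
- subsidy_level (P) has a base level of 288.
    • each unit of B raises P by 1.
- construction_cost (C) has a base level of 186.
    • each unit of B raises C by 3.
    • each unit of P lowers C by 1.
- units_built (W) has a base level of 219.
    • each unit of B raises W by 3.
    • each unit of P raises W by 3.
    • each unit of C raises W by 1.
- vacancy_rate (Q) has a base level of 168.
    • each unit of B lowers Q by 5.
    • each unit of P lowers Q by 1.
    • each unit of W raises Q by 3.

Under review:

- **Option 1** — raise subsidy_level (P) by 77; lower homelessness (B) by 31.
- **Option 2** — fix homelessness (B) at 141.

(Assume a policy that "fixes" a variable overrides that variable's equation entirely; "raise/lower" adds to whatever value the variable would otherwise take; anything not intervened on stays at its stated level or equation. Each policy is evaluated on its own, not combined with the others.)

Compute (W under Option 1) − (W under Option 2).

-614

Option 1 (P + 77, B − 31):
  B = 76 − 31 = 45
  P = 288 + 45 (+77 from intervention) = 410
  C = 186 + 3·45 − 410 = -89
  W = 219 + 3·45 + 3·410 + (-89) = 1495
Option 2 (B := 141):
  B = 141
  P = 288 + 141 = 429
  C = 186 + 3·141 − 429 = 180
  W = 219 + 3·141 + 3·429 + 180 = 2109
W: 1495 − 2109 = -614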